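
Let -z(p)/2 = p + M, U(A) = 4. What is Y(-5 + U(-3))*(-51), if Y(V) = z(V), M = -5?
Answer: -612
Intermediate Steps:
z(p) = 10 - 2*p (z(p) = -2*(p - 5) = -2*(-5 + p) = 10 - 2*p)
Y(V) = 10 - 2*V
Y(-5 + U(-3))*(-51) = (10 - 2*(-5 + 4))*(-51) = (10 - 2*(-1))*(-51) = (10 + 2)*(-51) = 12*(-51) = -612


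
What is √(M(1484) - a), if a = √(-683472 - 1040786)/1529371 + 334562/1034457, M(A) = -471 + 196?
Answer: √(-689118231032580176235969069 - 1636581872110799979*I*√1724258)/1582068536547 ≈ 2.5872e-5 - 16.593*I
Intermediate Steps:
M(A) = -275
a = 334562/1034457 + I*√1724258/1529371 (a = √(-1724258)*(1/1529371) + 334562*(1/1034457) = (I*√1724258)*(1/1529371) + 334562/1034457 = I*√1724258/1529371 + 334562/1034457 = 334562/1034457 + I*√1724258/1529371 ≈ 0.32342 + 0.00085859*I)
√(M(1484) - a) = √(-275 - (334562/1034457 + I*√1724258/1529371)) = √(-275 + (-334562/1034457 - I*√1724258/1529371)) = √(-284810237/1034457 - I*√1724258/1529371)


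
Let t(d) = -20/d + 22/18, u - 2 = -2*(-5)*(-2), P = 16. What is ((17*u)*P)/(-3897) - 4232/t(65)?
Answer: -214339144/46331 ≈ -4626.3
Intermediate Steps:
u = -18 (u = 2 - 2*(-5)*(-2) = 2 + 10*(-2) = 2 - 20 = -18)
t(d) = 11/9 - 20/d (t(d) = -20/d + 22*(1/18) = -20/d + 11/9 = 11/9 - 20/d)
((17*u)*P)/(-3897) - 4232/t(65) = ((17*(-18))*16)/(-3897) - 4232/(11/9 - 20/65) = -306*16*(-1/3897) - 4232/(11/9 - 20*1/65) = -4896*(-1/3897) - 4232/(11/9 - 4/13) = 544/433 - 4232/107/117 = 544/433 - 4232*117/107 = 544/433 - 495144/107 = -214339144/46331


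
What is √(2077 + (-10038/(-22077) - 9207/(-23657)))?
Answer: √62975243682499630218/174091863 ≈ 45.583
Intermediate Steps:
√(2077 + (-10038/(-22077) - 9207/(-23657))) = √(2077 + (-10038*(-1/22077) - 9207*(-1/23657))) = √(2077 + (3346/7359 + 9207/23657)) = √(2077 + 146910635/174091863) = √(361735710086/174091863) = √62975243682499630218/174091863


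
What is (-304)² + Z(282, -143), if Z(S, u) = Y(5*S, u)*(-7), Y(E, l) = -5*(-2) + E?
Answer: 82476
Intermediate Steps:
Y(E, l) = 10 + E
Z(S, u) = -70 - 35*S (Z(S, u) = (10 + 5*S)*(-7) = -70 - 35*S)
(-304)² + Z(282, -143) = (-304)² + (-70 - 35*282) = 92416 + (-70 - 9870) = 92416 - 9940 = 82476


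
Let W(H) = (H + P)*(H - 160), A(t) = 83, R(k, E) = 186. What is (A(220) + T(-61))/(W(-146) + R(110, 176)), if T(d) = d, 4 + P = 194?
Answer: -11/6639 ≈ -0.0016569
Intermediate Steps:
P = 190 (P = -4 + 194 = 190)
W(H) = (-160 + H)*(190 + H) (W(H) = (H + 190)*(H - 160) = (190 + H)*(-160 + H) = (-160 + H)*(190 + H))
(A(220) + T(-61))/(W(-146) + R(110, 176)) = (83 - 61)/((-30400 + (-146)² + 30*(-146)) + 186) = 22/((-30400 + 21316 - 4380) + 186) = 22/(-13464 + 186) = 22/(-13278) = 22*(-1/13278) = -11/6639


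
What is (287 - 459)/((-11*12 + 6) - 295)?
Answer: 172/421 ≈ 0.40855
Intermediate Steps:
(287 - 459)/((-11*12 + 6) - 295) = -172/((-132 + 6) - 295) = -172/(-126 - 295) = -172/(-421) = -172*(-1/421) = 172/421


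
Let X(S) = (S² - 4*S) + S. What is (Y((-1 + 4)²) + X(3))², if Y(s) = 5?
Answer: 25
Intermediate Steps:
X(S) = S² - 3*S
(Y((-1 + 4)²) + X(3))² = (5 + 3*(-3 + 3))² = (5 + 3*0)² = (5 + 0)² = 5² = 25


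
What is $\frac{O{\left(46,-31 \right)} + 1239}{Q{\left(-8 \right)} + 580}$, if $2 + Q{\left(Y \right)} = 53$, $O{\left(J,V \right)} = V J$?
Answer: $- \frac{187}{631} \approx -0.29635$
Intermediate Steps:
$O{\left(J,V \right)} = J V$
$Q{\left(Y \right)} = 51$ ($Q{\left(Y \right)} = -2 + 53 = 51$)
$\frac{O{\left(46,-31 \right)} + 1239}{Q{\left(-8 \right)} + 580} = \frac{46 \left(-31\right) + 1239}{51 + 580} = \frac{-1426 + 1239}{631} = \left(-187\right) \frac{1}{631} = - \frac{187}{631}$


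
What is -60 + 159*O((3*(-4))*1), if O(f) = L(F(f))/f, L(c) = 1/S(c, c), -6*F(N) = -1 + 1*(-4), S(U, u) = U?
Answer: -759/10 ≈ -75.900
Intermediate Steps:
F(N) = ⅚ (F(N) = -(-1 + 1*(-4))/6 = -(-1 - 4)/6 = -⅙*(-5) = ⅚)
L(c) = 1/c
O(f) = 6/(5*f) (O(f) = 1/((⅚)*f) = 6/(5*f))
-60 + 159*O((3*(-4))*1) = -60 + 159*(6/(5*(((3*(-4))*1)))) = -60 + 159*(6/(5*((-12*1)))) = -60 + 159*((6/5)/(-12)) = -60 + 159*((6/5)*(-1/12)) = -60 + 159*(-⅒) = -60 - 159/10 = -759/10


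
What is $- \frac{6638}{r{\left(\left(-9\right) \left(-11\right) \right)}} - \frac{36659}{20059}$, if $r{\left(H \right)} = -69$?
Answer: $\frac{130622171}{1384071} \approx 94.375$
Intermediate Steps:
$- \frac{6638}{r{\left(\left(-9\right) \left(-11\right) \right)}} - \frac{36659}{20059} = - \frac{6638}{-69} - \frac{36659}{20059} = \left(-6638\right) \left(- \frac{1}{69}\right) - \frac{36659}{20059} = \frac{6638}{69} - \frac{36659}{20059} = \frac{130622171}{1384071}$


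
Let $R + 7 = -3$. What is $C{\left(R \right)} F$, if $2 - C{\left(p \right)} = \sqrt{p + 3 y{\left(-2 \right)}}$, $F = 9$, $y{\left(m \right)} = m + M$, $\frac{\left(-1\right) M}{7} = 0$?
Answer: $18 - 36 i \approx 18.0 - 36.0 i$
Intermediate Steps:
$M = 0$ ($M = \left(-7\right) 0 = 0$)
$y{\left(m \right)} = m$ ($y{\left(m \right)} = m + 0 = m$)
$R = -10$ ($R = -7 - 3 = -10$)
$C{\left(p \right)} = 2 - \sqrt{-6 + p}$ ($C{\left(p \right)} = 2 - \sqrt{p + 3 \left(-2\right)} = 2 - \sqrt{p - 6} = 2 - \sqrt{-6 + p}$)
$C{\left(R \right)} F = \left(2 - \sqrt{-6 - 10}\right) 9 = \left(2 - \sqrt{-16}\right) 9 = \left(2 - 4 i\right) 9 = 18 - 36 i$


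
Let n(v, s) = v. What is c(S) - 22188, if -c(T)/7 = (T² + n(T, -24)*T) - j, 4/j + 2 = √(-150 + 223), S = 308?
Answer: -93169540/69 + 28*√73/69 ≈ -1.3503e+6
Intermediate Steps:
j = 4/(-2 + √73) (j = 4/(-2 + √(-150 + 223)) = 4/(-2 + √73) ≈ 0.61125)
c(T) = 56/69 - 14*T² + 28*√73/69 (c(T) = -7*((T² + T*T) - (8/69 + 4*√73/69)) = -7*((T² + T²) + (-8/69 - 4*√73/69)) = -7*(2*T² + (-8/69 - 4*√73/69)) = -7*(-8/69 + 2*T² - 4*√73/69) = 56/69 - 14*T² + 28*√73/69)
c(S) - 22188 = (56/69 - 14*308² + 28*√73/69) - 22188 = (56/69 - 14*94864 + 28*√73/69) - 22188 = (56/69 - 1328096 + 28*√73/69) - 22188 = (-91638568/69 + 28*√73/69) - 22188 = -93169540/69 + 28*√73/69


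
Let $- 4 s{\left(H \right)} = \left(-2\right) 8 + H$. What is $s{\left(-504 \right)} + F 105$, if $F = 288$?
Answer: $30370$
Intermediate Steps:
$s{\left(H \right)} = 4 - \frac{H}{4}$ ($s{\left(H \right)} = - \frac{\left(-2\right) 8 + H}{4} = - \frac{-16 + H}{4} = 4 - \frac{H}{4}$)
$s{\left(-504 \right)} + F 105 = \left(4 - -126\right) + 288 \cdot 105 = \left(4 + 126\right) + 30240 = 130 + 30240 = 30370$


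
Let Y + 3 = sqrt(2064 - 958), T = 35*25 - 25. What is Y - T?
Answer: -853 + sqrt(1106) ≈ -819.74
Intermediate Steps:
T = 850 (T = 875 - 25 = 850)
Y = -3 + sqrt(1106) (Y = -3 + sqrt(2064 - 958) = -3 + sqrt(1106) ≈ 30.257)
Y - T = (-3 + sqrt(1106)) - 1*850 = (-3 + sqrt(1106)) - 850 = -853 + sqrt(1106)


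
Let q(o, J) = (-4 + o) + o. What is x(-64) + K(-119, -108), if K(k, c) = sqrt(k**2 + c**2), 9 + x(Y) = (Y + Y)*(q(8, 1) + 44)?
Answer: -7177 + 5*sqrt(1033) ≈ -7016.3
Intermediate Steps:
q(o, J) = -4 + 2*o
x(Y) = -9 + 112*Y (x(Y) = -9 + (Y + Y)*((-4 + 2*8) + 44) = -9 + (2*Y)*((-4 + 16) + 44) = -9 + (2*Y)*(12 + 44) = -9 + (2*Y)*56 = -9 + 112*Y)
K(k, c) = sqrt(c**2 + k**2)
x(-64) + K(-119, -108) = (-9 + 112*(-64)) + sqrt((-108)**2 + (-119)**2) = (-9 - 7168) + sqrt(11664 + 14161) = -7177 + sqrt(25825) = -7177 + 5*sqrt(1033)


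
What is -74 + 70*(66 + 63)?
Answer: 8956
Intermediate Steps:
-74 + 70*(66 + 63) = -74 + 70*129 = -74 + 9030 = 8956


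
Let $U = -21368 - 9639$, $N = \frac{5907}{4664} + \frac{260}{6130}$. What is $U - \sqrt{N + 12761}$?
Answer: $-31007 - \frac{\sqrt{215537044705786}}{129956} \approx -31120.0$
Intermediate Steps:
$N = \frac{340205}{259912}$ ($N = 5907 \cdot \frac{1}{4664} + 260 \cdot \frac{1}{6130} = \frac{537}{424} + \frac{26}{613} = \frac{340205}{259912} \approx 1.3089$)
$U = -31007$
$U - \sqrt{N + 12761} = -31007 - \sqrt{\frac{340205}{259912} + 12761} = -31007 - \sqrt{\frac{3317077237}{259912}} = -31007 - \frac{\sqrt{215537044705786}}{129956}$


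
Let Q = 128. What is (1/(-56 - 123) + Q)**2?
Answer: 524913921/32041 ≈ 16383.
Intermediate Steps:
(1/(-56 - 123) + Q)**2 = (1/(-56 - 123) + 128)**2 = (1/(-179) + 128)**2 = (-1/179 + 128)**2 = (22911/179)**2 = 524913921/32041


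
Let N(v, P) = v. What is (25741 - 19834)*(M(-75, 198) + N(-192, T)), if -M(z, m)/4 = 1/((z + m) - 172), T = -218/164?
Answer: -55549428/49 ≈ -1.1337e+6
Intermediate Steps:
T = -109/82 (T = -218*1/164 = -109/82 ≈ -1.3293)
M(z, m) = -4/(-172 + m + z) (M(z, m) = -4/((z + m) - 172) = -4/((m + z) - 172) = -4/(-172 + m + z))
(25741 - 19834)*(M(-75, 198) + N(-192, T)) = (25741 - 19834)*(-4/(-172 + 198 - 75) - 192) = 5907*(-4/(-49) - 192) = 5907*(-4*(-1/49) - 192) = 5907*(4/49 - 192) = 5907*(-9404/49) = -55549428/49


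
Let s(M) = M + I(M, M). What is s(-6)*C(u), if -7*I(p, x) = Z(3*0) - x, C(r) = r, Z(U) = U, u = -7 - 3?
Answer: 480/7 ≈ 68.571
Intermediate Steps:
u = -10
I(p, x) = x/7 (I(p, x) = -(3*0 - x)/7 = -(0 - x)/7 = -(-1)*x/7 = x/7)
s(M) = 8*M/7 (s(M) = M + M/7 = 8*M/7)
s(-6)*C(u) = ((8/7)*(-6))*(-10) = -48/7*(-10) = 480/7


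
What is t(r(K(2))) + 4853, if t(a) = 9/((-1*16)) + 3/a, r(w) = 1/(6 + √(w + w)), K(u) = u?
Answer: 78023/16 ≈ 4876.4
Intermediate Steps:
r(w) = 1/(6 + √2*√w) (r(w) = 1/(6 + √(2*w)) = 1/(6 + √2*√w))
t(a) = -9/16 + 3/a (t(a) = 9/(-16) + 3/a = 9*(-1/16) + 3/a = -9/16 + 3/a)
t(r(K(2))) + 4853 = (-9/16 + 3/(1/(6 + √2*√2))) + 4853 = (-9/16 + 3/(1/(6 + 2))) + 4853 = (-9/16 + 3/(1/8)) + 4853 = (-9/16 + 3/(⅛)) + 4853 = (-9/16 + 3*8) + 4853 = (-9/16 + 24) + 4853 = 375/16 + 4853 = 78023/16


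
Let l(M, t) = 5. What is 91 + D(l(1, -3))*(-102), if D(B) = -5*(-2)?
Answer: -929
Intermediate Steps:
D(B) = 10
91 + D(l(1, -3))*(-102) = 91 + 10*(-102) = 91 - 1020 = -929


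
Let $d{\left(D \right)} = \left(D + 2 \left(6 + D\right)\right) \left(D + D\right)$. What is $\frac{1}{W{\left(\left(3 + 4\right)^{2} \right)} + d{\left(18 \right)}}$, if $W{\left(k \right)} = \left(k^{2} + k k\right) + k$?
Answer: $\frac{1}{7227} \approx 0.00013837$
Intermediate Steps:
$d{\left(D \right)} = 2 D \left(12 + 3 D\right)$ ($d{\left(D \right)} = \left(D + \left(12 + 2 D\right)\right) 2 D = \left(12 + 3 D\right) 2 D = 2 D \left(12 + 3 D\right)$)
$W{\left(k \right)} = k + 2 k^{2}$ ($W{\left(k \right)} = \left(k^{2} + k^{2}\right) + k = 2 k^{2} + k = k + 2 k^{2}$)
$\frac{1}{W{\left(\left(3 + 4\right)^{2} \right)} + d{\left(18 \right)}} = \frac{1}{\left(3 + 4\right)^{2} \left(1 + 2 \left(3 + 4\right)^{2}\right) + 6 \cdot 18 \left(4 + 18\right)} = \frac{1}{7^{2} \left(1 + 2 \cdot 7^{2}\right) + 6 \cdot 18 \cdot 22} = \frac{1}{49 \left(1 + 2 \cdot 49\right) + 2376} = \frac{1}{49 \left(1 + 98\right) + 2376} = \frac{1}{49 \cdot 99 + 2376} = \frac{1}{4851 + 2376} = \frac{1}{7227}$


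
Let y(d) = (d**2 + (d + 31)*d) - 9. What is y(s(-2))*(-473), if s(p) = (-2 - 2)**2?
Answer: -472527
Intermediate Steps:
s(p) = 16 (s(p) = (-4)**2 = 16)
y(d) = -9 + d**2 + d*(31 + d) (y(d) = (d**2 + (31 + d)*d) - 9 = (d**2 + d*(31 + d)) - 9 = -9 + d**2 + d*(31 + d))
y(s(-2))*(-473) = (-9 + 2*16**2 + 31*16)*(-473) = (-9 + 2*256 + 496)*(-473) = (-9 + 512 + 496)*(-473) = 999*(-473) = -472527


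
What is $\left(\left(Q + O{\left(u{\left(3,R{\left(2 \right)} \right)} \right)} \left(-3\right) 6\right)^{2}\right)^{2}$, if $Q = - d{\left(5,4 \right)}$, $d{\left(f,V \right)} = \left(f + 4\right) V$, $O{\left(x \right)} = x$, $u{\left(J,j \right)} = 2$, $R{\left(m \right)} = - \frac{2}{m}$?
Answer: $26873856$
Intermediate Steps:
$d{\left(f,V \right)} = V \left(4 + f\right)$ ($d{\left(f,V \right)} = \left(4 + f\right) V = V \left(4 + f\right)$)
$Q = -36$ ($Q = - 4 \left(4 + 5\right) = - 4 \cdot 9 = \left(-1\right) 36 = -36$)
$\left(\left(Q + O{\left(u{\left(3,R{\left(2 \right)} \right)} \right)} \left(-3\right) 6\right)^{2}\right)^{2} = \left(\left(-36 + 2 \left(-3\right) 6\right)^{2}\right)^{2} = \left(\left(-36 - 36\right)^{2}\right)^{2} = \left(\left(-72\right)^{2}\right)^{2} = 5184^{2} = 26873856$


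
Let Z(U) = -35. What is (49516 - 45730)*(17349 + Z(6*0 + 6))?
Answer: 65550804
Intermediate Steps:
(49516 - 45730)*(17349 + Z(6*0 + 6)) = (49516 - 45730)*(17349 - 35) = 3786*17314 = 65550804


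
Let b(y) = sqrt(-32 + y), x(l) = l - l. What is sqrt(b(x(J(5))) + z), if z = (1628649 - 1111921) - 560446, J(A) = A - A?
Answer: sqrt(-43718 + 4*I*sqrt(2)) ≈ 0.014 + 209.09*I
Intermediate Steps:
J(A) = 0
x(l) = 0
z = -43718 (z = 516728 - 560446 = -43718)
sqrt(b(x(J(5))) + z) = sqrt(sqrt(-32 + 0) - 43718) = sqrt(sqrt(-32) - 43718) = sqrt(4*I*sqrt(2) - 43718) = sqrt(-43718 + 4*I*sqrt(2))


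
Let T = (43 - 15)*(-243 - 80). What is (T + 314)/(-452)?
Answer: 4365/226 ≈ 19.314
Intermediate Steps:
T = -9044 (T = 28*(-323) = -9044)
(T + 314)/(-452) = (-9044 + 314)/(-452) = -8730*(-1/452) = 4365/226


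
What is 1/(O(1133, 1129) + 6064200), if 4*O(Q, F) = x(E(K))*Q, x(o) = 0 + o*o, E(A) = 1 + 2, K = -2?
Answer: 4/24266997 ≈ 1.6483e-7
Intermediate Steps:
E(A) = 3
x(o) = o**2 (x(o) = 0 + o**2 = o**2)
O(Q, F) = 9*Q/4 (O(Q, F) = (3**2*Q)/4 = (9*Q)/4 = 9*Q/4)
1/(O(1133, 1129) + 6064200) = 1/((9/4)*1133 + 6064200) = 1/(10197/4 + 6064200) = 1/(24266997/4) = 4/24266997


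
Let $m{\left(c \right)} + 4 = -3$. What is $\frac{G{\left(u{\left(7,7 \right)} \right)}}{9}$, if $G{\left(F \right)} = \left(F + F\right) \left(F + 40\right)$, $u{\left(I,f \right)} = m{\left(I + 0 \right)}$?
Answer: $- \frac{154}{3} \approx -51.333$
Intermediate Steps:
$m{\left(c \right)} = -7$ ($m{\left(c \right)} = -4 - 3 = -7$)
$u{\left(I,f \right)} = -7$
$G{\left(F \right)} = 2 F \left(40 + F\right)$
$\frac{G{\left(u{\left(7,7 \right)} \right)}}{9} = \frac{2 \left(-7\right) \left(40 - 7\right)}{9} = 2 \left(-7\right) 33 \cdot \frac{1}{9} = \left(-462\right) \frac{1}{9} = - \frac{154}{3}$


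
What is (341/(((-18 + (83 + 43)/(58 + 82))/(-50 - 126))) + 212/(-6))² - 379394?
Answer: 341882337970/29241 ≈ 1.1692e+7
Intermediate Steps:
(341/(((-18 + (83 + 43)/(58 + 82))/(-50 - 126))) + 212/(-6))² - 379394 = (341/(((-18 + 126/140)/(-176))) + 212*(-⅙))² - 379394 = (341/(((-18 + 126*(1/140))*(-1/176))) - 106/3)² - 379394 = (341/(((-18 + 9/10)*(-1/176))) - 106/3)² - 379394 = (341/((-171/10*(-1/176))) - 106/3)² - 379394 = (341/(171/1760) - 106/3)² - 379394 = (341*(1760/171) - 106/3)² - 379394 = (600160/171 - 106/3)² - 379394 = (594118/171)² - 379394 = 352976197924/29241 - 379394 = 341882337970/29241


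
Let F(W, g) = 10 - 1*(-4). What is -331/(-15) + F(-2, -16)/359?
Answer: 119039/5385 ≈ 22.106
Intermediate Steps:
F(W, g) = 14 (F(W, g) = 10 + 4 = 14)
-331/(-15) + F(-2, -16)/359 = -331/(-15) + 14/359 = -331*(-1/15) + 14*(1/359) = 331/15 + 14/359 = 119039/5385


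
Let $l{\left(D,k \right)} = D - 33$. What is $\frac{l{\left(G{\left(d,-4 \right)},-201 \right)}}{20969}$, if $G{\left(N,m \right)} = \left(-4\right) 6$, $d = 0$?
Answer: $- \frac{57}{20969} \approx -0.0027183$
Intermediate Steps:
$G{\left(N,m \right)} = -24$
$l{\left(D,k \right)} = -33 + D$ ($l{\left(D,k \right)} = D - 33 = -33 + D$)
$\frac{l{\left(G{\left(d,-4 \right)},-201 \right)}}{20969} = \frac{-33 - 24}{20969} = \left(-57\right) \frac{1}{20969} = - \frac{57}{20969}$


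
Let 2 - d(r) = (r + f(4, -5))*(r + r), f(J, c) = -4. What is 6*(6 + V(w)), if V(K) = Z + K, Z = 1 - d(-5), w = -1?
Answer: 564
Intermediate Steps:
d(r) = 2 - 2*r*(-4 + r) (d(r) = 2 - (r - 4)*(r + r) = 2 - (-4 + r)*2*r = 2 - 2*r*(-4 + r))
Z = 89 (Z = 1 - (2 - 2*(-5)² + 8*(-5)) = 1 - (2 - 2*25 - 40) = 1 - (2 - 50 - 40) = 1 - 1*(-88) = 1 + 88 = 89)
V(K) = 89 + K
6*(6 + V(w)) = 6*(6 + (89 - 1)) = 6*(6 + 88) = 6*94 = 564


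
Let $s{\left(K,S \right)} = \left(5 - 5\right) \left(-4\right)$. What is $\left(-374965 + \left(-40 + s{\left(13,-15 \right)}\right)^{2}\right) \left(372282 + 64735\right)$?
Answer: $-163166852205$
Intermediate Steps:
$s{\left(K,S \right)} = 0$ ($s{\left(K,S \right)} = 0 \left(-4\right) = 0$)
$\left(-374965 + \left(-40 + s{\left(13,-15 \right)}\right)^{2}\right) \left(372282 + 64735\right) = \left(-374965 + \left(-40 + 0\right)^{2}\right) \left(372282 + 64735\right) = \left(-374965 + \left(-40\right)^{2}\right) 437017 = \left(-374965 + 1600\right) 437017 = \left(-373365\right) 437017 = -163166852205$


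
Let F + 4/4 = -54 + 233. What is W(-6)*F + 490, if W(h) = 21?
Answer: 4228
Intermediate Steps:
F = 178 (F = -1 + (-54 + 233) = -1 + 179 = 178)
W(-6)*F + 490 = 21*178 + 490 = 3738 + 490 = 4228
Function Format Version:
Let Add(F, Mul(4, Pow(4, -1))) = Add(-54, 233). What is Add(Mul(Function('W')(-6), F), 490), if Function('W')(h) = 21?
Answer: 4228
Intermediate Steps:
F = 178 (F = Add(-1, Add(-54, 233)) = Add(-1, 179) = 178)
Add(Mul(Function('W')(-6), F), 490) = Add(Mul(21, 178), 490) = Add(3738, 490) = 4228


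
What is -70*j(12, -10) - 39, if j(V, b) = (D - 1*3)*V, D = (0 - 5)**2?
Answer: -18519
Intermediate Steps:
D = 25 (D = (-5)**2 = 25)
j(V, b) = 22*V (j(V, b) = (25 - 1*3)*V = (25 - 3)*V = 22*V)
-70*j(12, -10) - 39 = -1540*12 - 39 = -70*264 - 39 = -18480 - 39 = -18519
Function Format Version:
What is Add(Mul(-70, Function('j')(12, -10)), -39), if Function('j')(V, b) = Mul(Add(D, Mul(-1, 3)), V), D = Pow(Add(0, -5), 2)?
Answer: -18519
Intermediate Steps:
D = 25 (D = Pow(-5, 2) = 25)
Function('j')(V, b) = Mul(22, V) (Function('j')(V, b) = Mul(Add(25, Mul(-1, 3)), V) = Mul(Add(25, -3), V) = Mul(22, V))
Add(Mul(-70, Function('j')(12, -10)), -39) = Add(Mul(-70, Mul(22, 12)), -39) = Add(Mul(-70, 264), -39) = Add(-18480, -39) = -18519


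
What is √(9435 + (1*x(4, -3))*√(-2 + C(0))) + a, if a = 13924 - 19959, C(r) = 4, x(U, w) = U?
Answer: -6035 + √(9435 + 4*√2) ≈ -5937.8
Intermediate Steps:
a = -6035
√(9435 + (1*x(4, -3))*√(-2 + C(0))) + a = √(9435 + (1*4)*√(-2 + 4)) - 6035 = √(9435 + 4*√2) - 6035 = -6035 + √(9435 + 4*√2)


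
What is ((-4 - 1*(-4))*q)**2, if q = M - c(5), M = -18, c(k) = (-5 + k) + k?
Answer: 0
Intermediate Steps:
c(k) = -5 + 2*k
q = -23 (q = -18 - (-5 + 2*5) = -18 - (-5 + 10) = -18 - 1*5 = -18 - 5 = -23)
((-4 - 1*(-4))*q)**2 = ((-4 - 1*(-4))*(-23))**2 = ((-4 + 4)*(-23))**2 = (0*(-23))**2 = 0**2 = 0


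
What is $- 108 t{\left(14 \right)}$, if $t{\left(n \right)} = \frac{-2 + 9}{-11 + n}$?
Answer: $-252$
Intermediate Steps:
$t{\left(n \right)} = \frac{7}{-11 + n}$
$- 108 t{\left(14 \right)} = - 108 \frac{7}{-11 + 14} = - 108 \cdot \frac{7}{3} = - 108 \cdot 7 \cdot \frac{1}{3} = \left(-108\right) \frac{7}{3} = -252$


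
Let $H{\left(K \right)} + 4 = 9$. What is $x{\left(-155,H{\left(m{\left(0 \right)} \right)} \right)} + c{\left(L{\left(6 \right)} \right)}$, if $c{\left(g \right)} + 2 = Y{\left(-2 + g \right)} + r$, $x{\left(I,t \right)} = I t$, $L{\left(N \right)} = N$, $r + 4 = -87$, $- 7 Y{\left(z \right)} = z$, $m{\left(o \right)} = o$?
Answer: $- \frac{6080}{7} \approx -868.57$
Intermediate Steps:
$H{\left(K \right)} = 5$ ($H{\left(K \right)} = -4 + 9 = 5$)
$Y{\left(z \right)} = - \frac{z}{7}$
$r = -91$ ($r = -4 - 87 = -91$)
$c{\left(g \right)} = - \frac{649}{7} - \frac{g}{7}$ ($c{\left(g \right)} = -2 - \left(91 + \frac{-2 + g}{7}\right) = -2 - \left(\frac{635}{7} + \frac{g}{7}\right) = - \frac{649}{7} - \frac{g}{7}$)
$x{\left(-155,H{\left(m{\left(0 \right)} \right)} \right)} + c{\left(L{\left(6 \right)} \right)} = \left(-155\right) 5 - \frac{655}{7} = -775 - \frac{655}{7} = - \frac{6080}{7}$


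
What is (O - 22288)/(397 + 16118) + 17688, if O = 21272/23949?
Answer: 1399076788528/79103547 ≈ 17687.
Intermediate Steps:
O = 21272/23949 (O = 21272*(1/23949) = 21272/23949 ≈ 0.88822)
(O - 22288)/(397 + 16118) + 17688 = (21272/23949 - 22288)/(397 + 16118) + 17688 = -533754040/23949/16515 + 17688 = -533754040/23949*1/16515 + 17688 = -106750808/79103547 + 17688 = 1399076788528/79103547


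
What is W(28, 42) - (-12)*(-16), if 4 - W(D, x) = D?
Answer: -216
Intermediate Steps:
W(D, x) = 4 - D
W(28, 42) - (-12)*(-16) = (4 - 1*28) - (-12)*(-16) = (4 - 28) - 1*192 = -24 - 192 = -216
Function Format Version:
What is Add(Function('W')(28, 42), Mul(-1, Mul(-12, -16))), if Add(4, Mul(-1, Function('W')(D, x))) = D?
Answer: -216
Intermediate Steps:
Function('W')(D, x) = Add(4, Mul(-1, D))
Add(Function('W')(28, 42), Mul(-1, Mul(-12, -16))) = Add(Add(4, Mul(-1, 28)), Mul(-1, Mul(-12, -16))) = Add(Add(4, -28), Mul(-1, 192)) = Add(-24, -192) = -216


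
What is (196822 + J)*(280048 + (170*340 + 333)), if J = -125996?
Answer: 23952007506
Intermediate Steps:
(196822 + J)*(280048 + (170*340 + 333)) = (196822 - 125996)*(280048 + (170*340 + 333)) = 70826*(280048 + (57800 + 333)) = 70826*(280048 + 58133) = 70826*338181 = 23952007506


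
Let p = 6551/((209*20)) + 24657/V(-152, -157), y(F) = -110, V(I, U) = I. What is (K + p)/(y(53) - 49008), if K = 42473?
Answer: -353731247/410626480 ≈ -0.86144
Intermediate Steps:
p = -1343033/8360 (p = 6551/((209*20)) + 24657/(-152) = 6551/4180 + 24657*(-1/152) = 6551*(1/4180) - 24657/152 = 6551/4180 - 24657/152 = -1343033/8360 ≈ -160.65)
(K + p)/(y(53) - 49008) = (42473 - 1343033/8360)/(-110 - 49008) = (353731247/8360)/(-49118) = (353731247/8360)*(-1/49118) = -353731247/410626480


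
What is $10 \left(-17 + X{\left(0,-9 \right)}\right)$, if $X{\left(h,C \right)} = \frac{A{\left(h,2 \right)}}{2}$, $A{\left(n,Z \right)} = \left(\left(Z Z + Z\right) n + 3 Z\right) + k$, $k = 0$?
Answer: $-140$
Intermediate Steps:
$A{\left(n,Z \right)} = 3 Z + n \left(Z + Z^{2}\right)$ ($A{\left(n,Z \right)} = \left(\left(Z Z + Z\right) n + 3 Z\right) + 0 = \left(\left(Z^{2} + Z\right) n + 3 Z\right) + 0 = \left(\left(Z + Z^{2}\right) n + 3 Z\right) + 0 = \left(n \left(Z + Z^{2}\right) + 3 Z\right) + 0 = \left(3 Z + n \left(Z + Z^{2}\right)\right) + 0 = 3 Z + n \left(Z + Z^{2}\right)$)
$X{\left(h,C \right)} = 3 + 3 h$ ($X{\left(h,C \right)} = \frac{2 \left(3 + h + 2 h\right)}{2} = 2 \left(3 + 3 h\right) \frac{1}{2} = \left(6 + 6 h\right) \frac{1}{2} = 3 + 3 h$)
$10 \left(-17 + X{\left(0,-9 \right)}\right) = 10 \left(-17 + \left(3 + 3 \cdot 0\right)\right) = 10 \left(-17 + \left(3 + 0\right)\right) = 10 \left(-17 + 3\right) = 10 \left(-14\right) = -140$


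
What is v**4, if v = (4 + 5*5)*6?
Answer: 916636176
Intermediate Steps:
v = 174 (v = (4 + 25)*6 = 29*6 = 174)
v**4 = 174**4 = 916636176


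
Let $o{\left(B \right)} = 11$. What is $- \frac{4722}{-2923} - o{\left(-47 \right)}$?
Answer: $- \frac{27431}{2923} \approx -9.3845$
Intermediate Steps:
$- \frac{4722}{-2923} - o{\left(-47 \right)} = - \frac{4722}{-2923} - 11 = \left(-4722\right) \left(- \frac{1}{2923}\right) - 11 = \frac{4722}{2923} - 11 = - \frac{27431}{2923}$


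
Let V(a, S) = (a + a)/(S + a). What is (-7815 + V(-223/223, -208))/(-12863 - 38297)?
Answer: 1633333/10692440 ≈ 0.15276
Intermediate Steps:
V(a, S) = 2*a/(S + a) (V(a, S) = (2*a)/(S + a) = 2*a/(S + a))
(-7815 + V(-223/223, -208))/(-12863 - 38297) = (-7815 + 2*(-223/223)/(-208 - 223/223))/(-12863 - 38297) = (-7815 + 2*(-223*1/223)/(-208 - 223*1/223))/(-51160) = (-7815 + 2*(-1)/(-208 - 1))*(-1/51160) = (-7815 + 2*(-1)/(-209))*(-1/51160) = (-7815 + 2*(-1)*(-1/209))*(-1/51160) = (-7815 + 2/209)*(-1/51160) = -1633333/209*(-1/51160) = 1633333/10692440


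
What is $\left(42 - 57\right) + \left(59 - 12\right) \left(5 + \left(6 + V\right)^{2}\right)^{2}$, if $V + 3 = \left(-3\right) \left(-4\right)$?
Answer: $2486285$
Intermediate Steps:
$V = 9$ ($V = -3 - -12 = -3 + 12 = 9$)
$\left(42 - 57\right) + \left(59 - 12\right) \left(5 + \left(6 + V\right)^{2}\right)^{2} = \left(42 - 57\right) + \left(59 - 12\right) \left(5 + \left(6 + 9\right)^{2}\right)^{2} = \left(42 - 57\right) + \left(59 - 12\right) \left(5 + 15^{2}\right)^{2} = -15 + 47 \left(5 + 225\right)^{2} = -15 + 47 \cdot 230^{2} = -15 + 47 \cdot 52900 = -15 + 2486300 = 2486285$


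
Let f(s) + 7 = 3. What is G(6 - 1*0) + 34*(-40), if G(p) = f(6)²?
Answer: -1344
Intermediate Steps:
f(s) = -4 (f(s) = -7 + 3 = -4)
G(p) = 16 (G(p) = (-4)² = 16)
G(6 - 1*0) + 34*(-40) = 16 + 34*(-40) = 16 - 1360 = -1344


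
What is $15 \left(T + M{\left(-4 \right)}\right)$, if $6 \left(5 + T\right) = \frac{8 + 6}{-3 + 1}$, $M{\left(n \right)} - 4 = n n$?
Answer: $\frac{415}{2} \approx 207.5$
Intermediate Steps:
$M{\left(n \right)} = 4 + n^{2}$ ($M{\left(n \right)} = 4 + n n = 4 + n^{2}$)
$T = - \frac{37}{6}$ ($T = -5 + \frac{\left(8 + 6\right) \frac{1}{-3 + 1}}{6} = -5 + \frac{14 \frac{1}{-2}}{6} = -5 + \frac{14 \left(- \frac{1}{2}\right)}{6} = -5 + \frac{1}{6} \left(-7\right) = -5 - \frac{7}{6} = - \frac{37}{6} \approx -6.1667$)
$15 \left(T + M{\left(-4 \right)}\right) = 15 \left(- \frac{37}{6} + \left(4 + \left(-4\right)^{2}\right)\right) = 15 \left(- \frac{37}{6} + \left(4 + 16\right)\right) = 15 \left(- \frac{37}{6} + 20\right) = 15 \cdot \frac{83}{6} = \frac{415}{2}$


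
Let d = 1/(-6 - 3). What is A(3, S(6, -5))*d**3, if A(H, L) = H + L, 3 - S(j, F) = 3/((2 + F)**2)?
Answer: -17/2187 ≈ -0.0077732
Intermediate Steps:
S(j, F) = 3 - 3/(2 + F)**2 (S(j, F) = 3 - 3/((2 + F)**2) = 3 - 3/(2 + F)**2)
d = -1/9 (d = 1/(-9) = -1/9 ≈ -0.11111)
A(3, S(6, -5))*d**3 = (3 + (3 - 3/(2 - 5)**2))*(-1/9)**3 = (3 + (3 - 3/(-3)**2))*(-1/729) = (3 + (3 - 3*1/9))*(-1/729) = (3 + (3 - 1/3))*(-1/729) = (3 + 8/3)*(-1/729) = (17/3)*(-1/729) = -17/2187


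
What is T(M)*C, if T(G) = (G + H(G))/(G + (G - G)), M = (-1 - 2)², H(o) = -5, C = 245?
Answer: 980/9 ≈ 108.89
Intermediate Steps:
M = 9 (M = (-3)² = 9)
T(G) = (-5 + G)/G (T(G) = (G - 5)/(G + (G - G)) = (-5 + G)/(G + 0) = (-5 + G)/G)
T(M)*C = ((-5 + 9)/9)*245 = ((⅑)*4)*245 = (4/9)*245 = 980/9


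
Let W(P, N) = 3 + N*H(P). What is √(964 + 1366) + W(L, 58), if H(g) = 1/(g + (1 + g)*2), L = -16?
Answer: 40/23 + √2330 ≈ 50.009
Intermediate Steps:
H(g) = 1/(2 + 3*g) (H(g) = 1/(g + (2 + 2*g)) = 1/(2 + 3*g))
W(P, N) = 3 + N/(2 + 3*P)
√(964 + 1366) + W(L, 58) = √(964 + 1366) + (6 + 58 + 9*(-16))/(2 + 3*(-16)) = √2330 + (6 + 58 - 144)/(2 - 48) = √2330 - 80/(-46) = √2330 - 1/46*(-80) = √2330 + 40/23 = 40/23 + √2330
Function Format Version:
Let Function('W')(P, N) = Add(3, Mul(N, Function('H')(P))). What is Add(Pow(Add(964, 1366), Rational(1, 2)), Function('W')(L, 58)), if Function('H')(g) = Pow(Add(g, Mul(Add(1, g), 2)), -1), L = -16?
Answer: Add(Rational(40, 23), Pow(2330, Rational(1, 2))) ≈ 50.009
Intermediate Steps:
Function('H')(g) = Pow(Add(2, Mul(3, g)), -1) (Function('H')(g) = Pow(Add(g, Add(2, Mul(2, g))), -1) = Pow(Add(2, Mul(3, g)), -1))
Function('W')(P, N) = Add(3, Mul(N, Pow(Add(2, Mul(3, P)), -1)))
Add(Pow(Add(964, 1366), Rational(1, 2)), Function('W')(L, 58)) = Add(Pow(Add(964, 1366), Rational(1, 2)), Mul(Pow(Add(2, Mul(3, -16)), -1), Add(6, 58, Mul(9, -16)))) = Add(Pow(2330, Rational(1, 2)), Mul(Pow(Add(2, -48), -1), Add(6, 58, -144))) = Add(Pow(2330, Rational(1, 2)), Mul(Pow(-46, -1), -80)) = Add(Pow(2330, Rational(1, 2)), Mul(Rational(-1, 46), -80)) = Add(Pow(2330, Rational(1, 2)), Rational(40, 23)) = Add(Rational(40, 23), Pow(2330, Rational(1, 2)))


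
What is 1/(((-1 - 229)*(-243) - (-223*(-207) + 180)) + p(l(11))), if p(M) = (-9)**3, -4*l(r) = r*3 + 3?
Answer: 1/8820 ≈ 0.00011338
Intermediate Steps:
l(r) = -3/4 - 3*r/4 (l(r) = -(r*3 + 3)/4 = -(3*r + 3)/4 = -(3 + 3*r)/4 = -3/4 - 3*r/4)
p(M) = -729
1/(((-1 - 229)*(-243) - (-223*(-207) + 180)) + p(l(11))) = 1/(((-1 - 229)*(-243) - (-223*(-207) + 180)) - 729) = 1/((-230*(-243) - (46161 + 180)) - 729) = 1/((55890 - 1*46341) - 729) = 1/((55890 - 46341) - 729) = 1/(9549 - 729) = 1/8820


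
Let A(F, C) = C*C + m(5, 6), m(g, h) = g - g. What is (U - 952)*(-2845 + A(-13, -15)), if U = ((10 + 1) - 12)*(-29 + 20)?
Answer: 2470660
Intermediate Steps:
m(g, h) = 0
A(F, C) = C² (A(F, C) = C*C + 0 = C² + 0 = C²)
U = 9 (U = (11 - 12)*(-9) = -1*(-9) = 9)
(U - 952)*(-2845 + A(-13, -15)) = (9 - 952)*(-2845 + (-15)²) = -943*(-2845 + 225) = -943*(-2620) = 2470660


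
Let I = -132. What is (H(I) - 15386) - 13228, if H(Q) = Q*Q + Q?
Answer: -11322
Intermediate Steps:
H(Q) = Q + Q**2 (H(Q) = Q**2 + Q = Q + Q**2)
(H(I) - 15386) - 13228 = (-132*(1 - 132) - 15386) - 13228 = (-132*(-131) - 15386) - 13228 = (17292 - 15386) - 13228 = 1906 - 13228 = -11322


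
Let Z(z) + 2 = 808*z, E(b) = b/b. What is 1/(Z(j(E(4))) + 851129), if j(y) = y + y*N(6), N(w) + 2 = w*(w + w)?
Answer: 1/908495 ≈ 1.1007e-6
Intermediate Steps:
N(w) = -2 + 2*w² (N(w) = -2 + w*(w + w) = -2 + w*(2*w) = -2 + 2*w²)
E(b) = 1
j(y) = 71*y (j(y) = y + y*(-2 + 2*6²) = y + y*(-2 + 2*36) = y + y*(-2 + 72) = y + y*70 = y + 70*y = 71*y)
Z(z) = -2 + 808*z
1/(Z(j(E(4))) + 851129) = 1/((-2 + 808*(71*1)) + 851129) = 1/((-2 + 808*71) + 851129) = 1/((-2 + 57368) + 851129) = 1/(57366 + 851129) = 1/908495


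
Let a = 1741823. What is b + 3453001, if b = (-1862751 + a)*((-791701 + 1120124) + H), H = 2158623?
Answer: -300750045687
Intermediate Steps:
b = -300753498688 (b = (-1862751 + 1741823)*((-791701 + 1120124) + 2158623) = -120928*(328423 + 2158623) = -120928*2487046 = -300753498688)
b + 3453001 = -300753498688 + 3453001 = -300750045687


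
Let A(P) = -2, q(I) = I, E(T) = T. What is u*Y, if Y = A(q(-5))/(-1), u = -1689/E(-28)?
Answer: 1689/14 ≈ 120.64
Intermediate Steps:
u = 1689/28 (u = -1689/(-28) = -1689*(-1/28) = 1689/28 ≈ 60.321)
Y = 2 (Y = -2/(-1) = -1*(-2) = 2)
u*Y = (1689/28)*2 = 1689/14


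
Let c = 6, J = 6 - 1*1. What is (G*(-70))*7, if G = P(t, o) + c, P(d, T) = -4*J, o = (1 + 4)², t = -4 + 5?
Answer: 6860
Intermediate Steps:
J = 5 (J = 6 - 1 = 5)
t = 1
o = 25 (o = 5² = 25)
P(d, T) = -20 (P(d, T) = -4*5 = -20)
G = -14 (G = -20 + 6 = -14)
(G*(-70))*7 = -14*(-70)*7 = 980*7 = 6860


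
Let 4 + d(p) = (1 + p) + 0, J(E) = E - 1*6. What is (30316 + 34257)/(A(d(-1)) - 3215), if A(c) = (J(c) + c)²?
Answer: -64573/3019 ≈ -21.389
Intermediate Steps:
J(E) = -6 + E (J(E) = E - 6 = -6 + E)
d(p) = -3 + p (d(p) = -4 + ((1 + p) + 0) = -4 + (1 + p) = -3 + p)
A(c) = (-6 + 2*c)² (A(c) = ((-6 + c) + c)² = (-6 + 2*c)²)
(30316 + 34257)/(A(d(-1)) - 3215) = (30316 + 34257)/(4*(-3 + (-3 - 1))² - 3215) = 64573/(4*(-3 - 4)² - 3215) = 64573/(4*(-7)² - 3215) = 64573/(4*49 - 3215) = 64573/(196 - 3215) = 64573/(-3019) = 64573*(-1/3019) = -64573/3019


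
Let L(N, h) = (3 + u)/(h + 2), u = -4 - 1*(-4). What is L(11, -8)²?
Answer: ¼ ≈ 0.25000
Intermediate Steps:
u = 0 (u = -4 + 4 = 0)
L(N, h) = 3/(2 + h) (L(N, h) = (3 + 0)/(h + 2) = 3/(2 + h))
L(11, -8)² = (3/(2 - 8))² = (3/(-6))² = (3*(-⅙))² = (-½)² = ¼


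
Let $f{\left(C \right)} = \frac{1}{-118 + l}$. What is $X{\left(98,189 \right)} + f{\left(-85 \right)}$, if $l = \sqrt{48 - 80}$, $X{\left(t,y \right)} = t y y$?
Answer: $\frac{24427591465}{6978} - \frac{i \sqrt{2}}{3489} \approx 3.5007 \cdot 10^{6} - 0.00040533 i$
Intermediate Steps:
$X{\left(t,y \right)} = t y^{2}$
$l = 4 i \sqrt{2}$ ($l = \sqrt{-32} = 4 i \sqrt{2} \approx 5.6569 i$)
$f{\left(C \right)} = \frac{1}{-118 + 4 i \sqrt{2}}$
$X{\left(98,189 \right)} + f{\left(-85 \right)} = 98 \cdot 189^{2} - \left(\frac{59}{6978} + \frac{i \sqrt{2}}{3489}\right) = 98 \cdot 35721 - \left(\frac{59}{6978} + \frac{i \sqrt{2}}{3489}\right) = 3500658 - \left(\frac{59}{6978} + \frac{i \sqrt{2}}{3489}\right) = \frac{24427591465}{6978} - \frac{i \sqrt{2}}{3489}$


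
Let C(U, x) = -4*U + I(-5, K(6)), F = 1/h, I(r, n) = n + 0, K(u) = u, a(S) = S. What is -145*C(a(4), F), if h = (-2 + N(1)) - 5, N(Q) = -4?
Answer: 1450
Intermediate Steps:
h = -11 (h = (-2 - 4) - 5 = -6 - 5 = -11)
I(r, n) = n
F = -1/11 (F = 1/(-11) = -1/11 ≈ -0.090909)
C(U, x) = 6 - 4*U (C(U, x) = -4*U + 6 = 6 - 4*U)
-145*C(a(4), F) = -145*(6 - 4*4) = -145*(6 - 16) = -145*(-10) = 1450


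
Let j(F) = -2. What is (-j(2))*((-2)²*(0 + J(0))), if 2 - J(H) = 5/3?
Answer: 8/3 ≈ 2.6667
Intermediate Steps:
J(H) = ⅓ (J(H) = 2 - 5/3 = ⅓)
(-j(2))*((-2)²*(0 + J(0))) = (-1*(-2))*((-2)²*(0 + ⅓)) = 2*(4*(⅓)) = 2*(4/3) = 8/3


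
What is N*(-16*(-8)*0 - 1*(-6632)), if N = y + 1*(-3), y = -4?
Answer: -46424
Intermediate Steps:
N = -7 (N = -4 + 1*(-3) = -4 - 3 = -7)
N*(-16*(-8)*0 - 1*(-6632)) = -7*(-16*(-8)*0 - 1*(-6632)) = -7*(-(-128)*0 + 6632) = -7*(-1*0 + 6632) = -7*(0 + 6632) = -7*6632 = -46424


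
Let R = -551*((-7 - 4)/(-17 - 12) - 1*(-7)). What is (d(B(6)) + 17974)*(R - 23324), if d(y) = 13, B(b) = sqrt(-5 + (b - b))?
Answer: -492663930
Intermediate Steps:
B(b) = I*sqrt(5) (B(b) = sqrt(-5 + 0) = sqrt(-5) = I*sqrt(5))
R = -4066 (R = -551*(-11/(-29) + 7) = -551*(-11*(-1/29) + 7) = -551*(11/29 + 7) = -551*214/29 = -4066)
(d(B(6)) + 17974)*(R - 23324) = (13 + 17974)*(-4066 - 23324) = 17987*(-27390) = -492663930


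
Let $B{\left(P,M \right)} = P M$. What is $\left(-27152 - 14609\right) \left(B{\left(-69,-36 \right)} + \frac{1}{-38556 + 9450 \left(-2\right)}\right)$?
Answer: $- \frac{5960159277983}{57456} \approx -1.0373 \cdot 10^{8}$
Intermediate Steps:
$B{\left(P,M \right)} = M P$
$\left(-27152 - 14609\right) \left(B{\left(-69,-36 \right)} + \frac{1}{-38556 + 9450 \left(-2\right)}\right) = \left(-27152 - 14609\right) \left(\left(-36\right) \left(-69\right) + \frac{1}{-38556 + 9450 \left(-2\right)}\right) = - 41761 \left(2484 + \frac{1}{-38556 - 18900}\right) = - 41761 \left(2484 + \frac{1}{-57456}\right) = - 41761 \left(2484 - \frac{1}{57456}\right) = \left(-41761\right) \frac{142720703}{57456} = - \frac{5960159277983}{57456}$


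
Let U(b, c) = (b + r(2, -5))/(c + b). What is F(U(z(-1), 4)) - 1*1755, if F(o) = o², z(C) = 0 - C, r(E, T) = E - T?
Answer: -43811/25 ≈ -1752.4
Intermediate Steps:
z(C) = -C
U(b, c) = (7 + b)/(b + c) (U(b, c) = (b + (2 - 1*(-5)))/(c + b) = (b + (2 + 5))/(b + c) = (b + 7)/(b + c) = (7 + b)/(b + c))
F(U(z(-1), 4)) - 1*1755 = ((7 - 1*(-1))/(-1*(-1) + 4))² - 1*1755 = ((7 + 1)/(1 + 4))² - 1755 = (8/5)² - 1755 = 64/25 - 1755 = -43811/25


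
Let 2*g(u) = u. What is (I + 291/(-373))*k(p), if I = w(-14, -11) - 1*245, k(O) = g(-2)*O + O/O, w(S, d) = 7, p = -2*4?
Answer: -801585/373 ≈ -2149.0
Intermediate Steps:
p = -8
g(u) = u/2
k(O) = 1 - O (k(O) = ((½)*(-2))*O + O/O = -O + 1 = 1 - O)
I = -238 (I = 7 - 1*245 = 7 - 245 = -238)
(I + 291/(-373))*k(p) = (-238 + 291/(-373))*(1 - 1*(-8)) = (-238 + 291*(-1/373))*(1 + 8) = (-238 - 291/373)*9 = -89065/373*9 = -801585/373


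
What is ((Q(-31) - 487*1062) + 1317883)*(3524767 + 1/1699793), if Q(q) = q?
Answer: 4797041742857386656/1699793 ≈ 2.8221e+12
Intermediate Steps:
((Q(-31) - 487*1062) + 1317883)*(3524767 + 1/1699793) = ((-31 - 487*1062) + 1317883)*(3524767 + 1/1699793) = ((-31 - 517194) + 1317883)*(3524767 + 1/1699793) = (-517225 + 1317883)*(5991374273232/1699793) = 800658*(5991374273232/1699793) = 4797041742857386656/1699793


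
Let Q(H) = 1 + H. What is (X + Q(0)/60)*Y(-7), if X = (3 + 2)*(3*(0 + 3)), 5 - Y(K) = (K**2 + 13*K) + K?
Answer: 24309/10 ≈ 2430.9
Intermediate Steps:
Y(K) = 5 - K**2 - 14*K (Y(K) = 5 - ((K**2 + 13*K) + K) = 5 - (K**2 + 14*K) = 5 + (-K**2 - 14*K) = 5 - K**2 - 14*K)
X = 45 (X = 5*(3*3) = 5*9 = 45)
(X + Q(0)/60)*Y(-7) = (45 + (1 + 0)/60)*(5 - 1*(-7)**2 - 14*(-7)) = (45 + 1*(1/60))*(5 - 1*49 + 98) = (45 + 1/60)*(5 - 49 + 98) = (2701/60)*54 = 24309/10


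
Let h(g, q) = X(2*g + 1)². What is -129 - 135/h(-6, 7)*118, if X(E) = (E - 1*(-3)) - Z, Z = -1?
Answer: -22251/49 ≈ -454.10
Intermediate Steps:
X(E) = 4 + E (X(E) = (E - 1*(-3)) - 1*(-1) = (E + 3) + 1 = (3 + E) + 1 = 4 + E)
h(g, q) = (5 + 2*g)² (h(g, q) = (4 + (2*g + 1))² = (4 + (1 + 2*g))² = (5 + 2*g)²)
-129 - 135/h(-6, 7)*118 = -129 - 135/(5 + 2*(-6))²*118 = -129 - 135/(5 - 12)²*118 = -129 - 135/((-7)²)*118 = -129 - 135/49*118 = -129 - 15930/49 = -22251/49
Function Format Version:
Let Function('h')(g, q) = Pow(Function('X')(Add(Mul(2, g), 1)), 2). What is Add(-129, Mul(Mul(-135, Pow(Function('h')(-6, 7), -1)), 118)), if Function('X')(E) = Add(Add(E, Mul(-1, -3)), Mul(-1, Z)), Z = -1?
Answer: Rational(-22251, 49) ≈ -454.10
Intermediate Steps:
Function('X')(E) = Add(4, E) (Function('X')(E) = Add(Add(E, Mul(-1, -3)), Mul(-1, -1)) = Add(Add(E, 3), 1) = Add(Add(3, E), 1) = Add(4, E))
Function('h')(g, q) = Pow(Add(5, Mul(2, g)), 2) (Function('h')(g, q) = Pow(Add(4, Add(Mul(2, g), 1)), 2) = Pow(Add(4, Add(1, Mul(2, g))), 2) = Pow(Add(5, Mul(2, g)), 2))
Add(-129, Mul(Mul(-135, Pow(Function('h')(-6, 7), -1)), 118)) = Add(-129, Mul(Mul(-135, Pow(Pow(Add(5, Mul(2, -6)), 2), -1)), 118)) = Add(-129, Mul(Mul(-135, Pow(Pow(Add(5, -12), 2), -1)), 118)) = Add(-129, Mul(Mul(-135, Pow(Pow(-7, 2), -1)), 118)) = Add(-129, Mul(Mul(-135, Pow(49, -1)), 118)) = Add(-129, Mul(Mul(-135, Rational(1, 49)), 118)) = Add(-129, Mul(Rational(-135, 49), 118)) = Add(-129, Rational(-15930, 49)) = Rational(-22251, 49)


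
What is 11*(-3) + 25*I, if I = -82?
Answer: -2083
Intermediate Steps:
11*(-3) + 25*I = 11*(-3) + 25*(-82) = -33 - 2050 = -2083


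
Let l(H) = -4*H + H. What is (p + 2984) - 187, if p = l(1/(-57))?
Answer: 53144/19 ≈ 2797.1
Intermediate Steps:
l(H) = -3*H
p = 1/19 (p = -3/(-57) = -3*(-1/57) = 1/19 ≈ 0.052632)
(p + 2984) - 187 = (1/19 + 2984) - 187 = 56697/19 - 187 = 53144/19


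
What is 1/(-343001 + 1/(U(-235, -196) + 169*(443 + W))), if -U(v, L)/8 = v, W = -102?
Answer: -59509/20411646508 ≈ -2.9154e-6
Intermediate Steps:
U(v, L) = -8*v
1/(-343001 + 1/(U(-235, -196) + 169*(443 + W))) = 1/(-343001 + 1/(-8*(-235) + 169*(443 - 102))) = 1/(-343001 + 1/(1880 + 169*341)) = 1/(-343001 + 1/(1880 + 57629)) = 1/(-343001 + 1/59509) = 1/(-20411646508/59509) = -59509/20411646508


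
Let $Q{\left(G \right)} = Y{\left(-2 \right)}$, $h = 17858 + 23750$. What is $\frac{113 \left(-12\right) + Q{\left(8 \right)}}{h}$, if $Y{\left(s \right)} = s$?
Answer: $- \frac{97}{2972} \approx -0.032638$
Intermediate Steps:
$h = 41608$
$Q{\left(G \right)} = -2$
$\frac{113 \left(-12\right) + Q{\left(8 \right)}}{h} = \frac{113 \left(-12\right) - 2}{41608} = \left(-1356 - 2\right) \frac{1}{41608} = \left(-1358\right) \frac{1}{41608} = - \frac{97}{2972}$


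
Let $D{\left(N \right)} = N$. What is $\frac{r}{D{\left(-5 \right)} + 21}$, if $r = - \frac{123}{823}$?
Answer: $- \frac{123}{13168} \approx -0.0093408$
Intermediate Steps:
$r = - \frac{123}{823}$ ($r = \left(-123\right) \frac{1}{823} = - \frac{123}{823} \approx -0.14945$)
$\frac{r}{D{\left(-5 \right)} + 21} = \frac{1}{-5 + 21} \left(- \frac{123}{823}\right) = \frac{1}{16} \left(- \frac{123}{823}\right) = - \frac{123}{13168}$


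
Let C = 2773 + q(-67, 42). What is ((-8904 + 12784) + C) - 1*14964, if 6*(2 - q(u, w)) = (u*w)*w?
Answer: 11389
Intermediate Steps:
q(u, w) = 2 - u*w²/6 (q(u, w) = 2 - u*w*w/6 = 2 - u*w²/6)
C = 22473 (C = 2773 + (2 - ⅙*(-67)*42²) = 2773 + (2 - ⅙*(-67)*1764) = 2773 + (2 + 19698) = 2773 + 19700 = 22473)
((-8904 + 12784) + C) - 1*14964 = ((-8904 + 12784) + 22473) - 1*14964 = (3880 + 22473) - 14964 = 26353 - 14964 = 11389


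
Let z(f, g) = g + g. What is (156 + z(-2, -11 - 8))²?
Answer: 13924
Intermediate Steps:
z(f, g) = 2*g
(156 + z(-2, -11 - 8))² = (156 + 2*(-11 - 8))² = (156 + 2*(-19))² = (156 - 38)² = 118² = 13924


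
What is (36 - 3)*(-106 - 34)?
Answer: -4620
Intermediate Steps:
(36 - 3)*(-106 - 34) = 33*(-140) = -4620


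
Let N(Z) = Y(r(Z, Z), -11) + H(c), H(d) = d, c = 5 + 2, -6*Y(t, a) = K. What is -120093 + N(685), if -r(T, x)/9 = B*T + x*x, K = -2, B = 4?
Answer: -360257/3 ≈ -1.2009e+5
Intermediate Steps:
r(T, x) = -36*T - 9*x² (r(T, x) = -9*(4*T + x*x) = -9*(4*T + x²) = -9*(x² + 4*T) = -36*T - 9*x²)
Y(t, a) = ⅓ (Y(t, a) = -⅙*(-2) = ⅓)
c = 7
N(Z) = 22/3 (N(Z) = ⅓ + 7 = 22/3)
-120093 + N(685) = -120093 + 22/3 = -360257/3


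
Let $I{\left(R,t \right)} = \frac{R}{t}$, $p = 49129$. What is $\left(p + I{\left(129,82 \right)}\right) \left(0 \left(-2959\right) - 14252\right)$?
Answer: $- \frac{28708566082}{41} \approx -7.0021 \cdot 10^{8}$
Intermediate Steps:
$\left(p + I{\left(129,82 \right)}\right) \left(0 \left(-2959\right) - 14252\right) = \left(49129 + \frac{129}{82}\right) \left(0 \left(-2959\right) - 14252\right) = \left(49129 + 129 \cdot \frac{1}{82}\right) \left(0 - 14252\right) = \left(49129 + \frac{129}{82}\right) \left(-14252\right) = \frac{4028707}{82} \left(-14252\right) = - \frac{28708566082}{41}$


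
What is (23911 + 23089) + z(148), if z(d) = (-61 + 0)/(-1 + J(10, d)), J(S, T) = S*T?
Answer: 69512939/1479 ≈ 47000.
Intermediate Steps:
z(d) = -61/(-1 + 10*d) (z(d) = (-61 + 0)/(-1 + 10*d) = -61/(-1 + 10*d))
(23911 + 23089) + z(148) = (23911 + 23089) - 61/(-1 + 10*148) = 47000 - 61/(-1 + 1480) = 47000 - 61/1479 = 69512939/1479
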